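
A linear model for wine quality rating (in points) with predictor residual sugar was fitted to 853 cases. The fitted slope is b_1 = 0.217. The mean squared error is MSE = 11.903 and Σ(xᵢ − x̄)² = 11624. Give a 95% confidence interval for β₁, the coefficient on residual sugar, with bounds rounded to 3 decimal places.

(0.154, 0.280)

SE(b_1) = √(MSE/Sₓₓ) = √(11.903/11624) = 0.032.
df = n − 2 = 851.
t* = t_{0.025, 851} = 1.962756.
Margin = t* × SE = 1.962756 × 0.032 = 0.06281.
CI: 0.217 ± 0.06281 → (0.154, 0.280).
With 95% confidence, each one-unit increase in residual sugar is associated with a change of between 0.154 and 0.280 points in wine quality rating.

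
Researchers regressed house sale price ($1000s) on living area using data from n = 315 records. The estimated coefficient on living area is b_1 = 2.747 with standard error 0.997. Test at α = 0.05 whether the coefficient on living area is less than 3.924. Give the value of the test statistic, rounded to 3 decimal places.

H₀: β₁ = 3.924 vs H₁: β₁ < 3.924.
t = (b_1 − β₁⁰)/SE = (2.747 − 3.924) / 0.997 = -1.181.
df = n − 2 = 315 − 2 = 313.
One-sided p ≈ 0.1193, which is ≥ 0.05, so fail to reject H₀.
The data do not give significant evidence that the true slope on living area is below 3.924 $1000s per unit.

t = -1.181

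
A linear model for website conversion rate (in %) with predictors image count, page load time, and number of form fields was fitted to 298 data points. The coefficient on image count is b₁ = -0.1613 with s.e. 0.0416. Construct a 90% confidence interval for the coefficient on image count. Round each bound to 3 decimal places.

(-0.230, -0.093)

df = n − k − 1 = 298 − 3 − 1 = 294.
t* = t_{0.05, 294} = 1.650053.
Margin = t* × SE = 1.650053 × 0.0416 = 0.06864.
CI: -0.1613 ± 0.06864 → (-0.230, -0.093).
With 90% confidence, each one-unit increase in image count is associated with a change of between -0.230 and -0.093 % in website conversion rate, holding the other predictors fixed.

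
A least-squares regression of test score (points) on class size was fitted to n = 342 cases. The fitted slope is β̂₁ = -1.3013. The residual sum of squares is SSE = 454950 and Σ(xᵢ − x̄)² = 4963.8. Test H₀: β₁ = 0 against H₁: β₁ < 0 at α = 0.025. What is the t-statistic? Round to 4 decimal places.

MSE = SSE/(n − 2) = 454950/340 = 1338.09.
SE(β̂₁) = √(MSE/Sₓₓ) = √(1338.09/4963.8) = 0.519201.
t = -1.3013 / 0.519201 = -2.5064.
df = n − 2 = 340.
One-sided p ≈ 0.0063, which is < 0.025, so reject H₀.
There is evidence that the true slope on class size is negative.

t = -2.5064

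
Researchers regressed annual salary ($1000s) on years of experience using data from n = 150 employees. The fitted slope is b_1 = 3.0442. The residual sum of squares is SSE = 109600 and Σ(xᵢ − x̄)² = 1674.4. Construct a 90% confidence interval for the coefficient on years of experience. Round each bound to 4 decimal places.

(1.9434, 4.1450)

MSE = SSE/(n − 2) = 109600/148 = 740.541.
SE(b_1) = √(MSE/Sₓₓ) = √(740.541/1674.4) = 0.665035.
df = n − 2 = 148.
t* = t_{0.05, 148} = 1.655215.
Margin = t* × SE = 1.655215 × 0.665035 = 1.100776.
CI: 3.0442 ± 1.100776 → (1.9434, 4.1450).
With 90% confidence, each one-unit increase in years of experience is associated with a change of between 1.9434 and 4.1450 $1000s in annual salary.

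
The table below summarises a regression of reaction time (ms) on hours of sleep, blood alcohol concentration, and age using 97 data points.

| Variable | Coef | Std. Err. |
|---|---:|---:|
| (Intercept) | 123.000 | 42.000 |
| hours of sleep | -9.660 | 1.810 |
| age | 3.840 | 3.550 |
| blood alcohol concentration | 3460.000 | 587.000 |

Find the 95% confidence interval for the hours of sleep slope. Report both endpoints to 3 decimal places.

Read off: b = -9.660, SE = 1.810 for hours of sleep.
df = n − k − 1 = 97 − 3 − 1 = 93.
t* = t_{0.025, 93} = 1.985802.
Margin = t* × SE = 1.985802 × 1.810 = 3.59430.
CI: -9.660 ± 3.59430 → (-13.254, -6.066).

(-13.254, -6.066)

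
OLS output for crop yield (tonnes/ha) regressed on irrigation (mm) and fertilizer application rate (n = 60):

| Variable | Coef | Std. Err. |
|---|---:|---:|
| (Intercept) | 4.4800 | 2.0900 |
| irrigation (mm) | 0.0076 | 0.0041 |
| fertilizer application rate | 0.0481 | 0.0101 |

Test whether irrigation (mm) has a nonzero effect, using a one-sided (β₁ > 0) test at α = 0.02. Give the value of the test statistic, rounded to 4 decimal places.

t = 1.8537

Read off: b = 0.0076, SE = 0.0041 for irrigation (mm).
H₀: β₁ = 0 vs H₁: β₁ > 0.
t = 0.0076 / 0.0041 = 1.8537.
df = n − k − 1 = 60 − 2 − 1 = 57.
One-sided p ≈ 0.0345, which is ≥ 0.02, so fail to reject H₀.
The data do not give significant evidence that the true slope on irrigation (mm) is positive, holding the other predictors fixed.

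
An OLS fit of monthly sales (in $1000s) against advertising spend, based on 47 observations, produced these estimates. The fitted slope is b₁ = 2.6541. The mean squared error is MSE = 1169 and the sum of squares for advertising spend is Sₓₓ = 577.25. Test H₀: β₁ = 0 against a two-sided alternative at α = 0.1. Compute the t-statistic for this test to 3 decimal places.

SE(b₁) = √(MSE/Sₓₓ) = √(1169/577.25) = 1.42307.
t = 2.6541 / 1.42307 = 1.865.
df = n − 2 = 45.
Two-sided p ≈ 0.0687, which is < 0.1, so reject H₀.
There is evidence that advertising spend is associated with monthly sales.

t = 1.865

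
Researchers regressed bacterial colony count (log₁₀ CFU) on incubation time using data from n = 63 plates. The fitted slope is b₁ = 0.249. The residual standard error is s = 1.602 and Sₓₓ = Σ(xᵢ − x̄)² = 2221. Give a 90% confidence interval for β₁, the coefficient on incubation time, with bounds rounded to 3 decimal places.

(0.192, 0.306)

SE(b₁) = s/√Sₓₓ = 1.602/√2221 = 0.0339929.
df = n − 2 = 61.
t* = t_{0.05, 61} = 1.670219.
Margin = t* × SE = 1.670219 × 0.0339929 = 0.05678.
CI: 0.249 ± 0.05678 → (0.192, 0.306).
With 90% confidence, each one-unit increase in incubation time is associated with a change of between 0.192 and 0.306 log₁₀ CFU in bacterial colony count.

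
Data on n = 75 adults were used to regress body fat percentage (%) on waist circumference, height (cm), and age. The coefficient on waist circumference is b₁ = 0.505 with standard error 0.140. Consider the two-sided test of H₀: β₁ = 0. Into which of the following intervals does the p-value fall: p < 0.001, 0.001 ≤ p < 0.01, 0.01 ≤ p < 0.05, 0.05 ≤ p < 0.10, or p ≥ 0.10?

p < 0.001

t = 0.505 / 0.140 = 3.607.
df = n − k − 1 = 75 − 3 − 1 = 71.
Two-sided p = 2·P(T_{71} > |t|) ≈ 0.0006.
So p < 0.001.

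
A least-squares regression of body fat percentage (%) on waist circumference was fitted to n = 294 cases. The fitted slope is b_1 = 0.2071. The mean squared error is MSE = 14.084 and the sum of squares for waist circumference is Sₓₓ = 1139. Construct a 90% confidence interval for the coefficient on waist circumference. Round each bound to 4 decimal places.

(0.0236, 0.3906)

SE(b_1) = √(MSE/Sₓₓ) = √(14.084/1139) = 0.111199.
df = n − 2 = 292.
t* = t_{0.05, 292} = 1.650089.
Margin = t* × SE = 1.650089 × 0.111199 = 0.183488.
CI: 0.2071 ± 0.183488 → (0.0236, 0.3906).
With 90% confidence, each one-unit increase in waist circumference is associated with a change of between 0.0236 and 0.3906 % in body fat percentage.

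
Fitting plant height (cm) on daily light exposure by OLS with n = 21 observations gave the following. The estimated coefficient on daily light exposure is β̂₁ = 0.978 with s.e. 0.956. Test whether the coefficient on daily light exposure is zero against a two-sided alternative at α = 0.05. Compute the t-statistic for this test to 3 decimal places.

H₀: β₁ = 0 vs H₁: β₁ ≠ 0.
t = (β̂₁ − β₁⁰)/SE = 0.978 / 0.956 = 1.023.
df = n − 2 = 21 − 2 = 19.
Two-sided p ≈ 0.3192, which is ≥ 0.05, so fail to reject H₀.
The data do not give significant evidence of an association between daily light exposure and plant height.

t = 1.023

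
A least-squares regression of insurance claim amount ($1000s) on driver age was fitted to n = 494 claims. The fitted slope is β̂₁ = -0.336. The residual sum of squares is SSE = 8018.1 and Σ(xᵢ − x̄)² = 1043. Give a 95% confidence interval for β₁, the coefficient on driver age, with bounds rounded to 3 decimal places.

MSE = SSE/(n − 2) = 8018.1/492 = 16.297.
SE(β̂₁) = √(MSE/Sₓₓ) = √(16.297/1043) = 0.125.
df = n − 2 = 492.
t* = t_{0.025, 492} = 1.964797.
Margin = t* × SE = 1.964797 × 0.125 = 0.24560.
CI: -0.336 ± 0.24560 → (-0.582, -0.090).
With 95% confidence, each one-unit increase in driver age is associated with a change of between -0.582 and -0.090 $1000s in insurance claim amount.

(-0.582, -0.090)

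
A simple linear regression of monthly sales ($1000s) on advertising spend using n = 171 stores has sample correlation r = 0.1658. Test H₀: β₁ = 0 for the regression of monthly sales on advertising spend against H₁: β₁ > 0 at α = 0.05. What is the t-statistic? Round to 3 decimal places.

t = 2.186

t = r·√(n − 2)/√(1 − r²) = 0.1658·√169/√0.97251 = 2.186.
df = n − 2 = 169.
One-sided p ≈ 0.0151, which is < 0.05, so reject H₀.
There is evidence of a linear association between advertising spend and monthly sales.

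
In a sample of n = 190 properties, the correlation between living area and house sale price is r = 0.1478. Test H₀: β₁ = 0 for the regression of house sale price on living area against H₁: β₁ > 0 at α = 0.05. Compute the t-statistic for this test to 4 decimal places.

t = r·√(n − 2)/√(1 − r²) = 0.1478·√188/√0.978155 = 2.0490.
df = n − 2 = 188.
One-sided p ≈ 0.0209, which is < 0.05, so reject H₀.
There is evidence of a linear association between living area and house sale price.

t = 2.0490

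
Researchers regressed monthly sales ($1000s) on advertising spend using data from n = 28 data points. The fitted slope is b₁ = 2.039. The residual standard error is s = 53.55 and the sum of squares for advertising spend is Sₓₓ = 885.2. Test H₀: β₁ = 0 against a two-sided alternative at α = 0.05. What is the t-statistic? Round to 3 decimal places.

SE(b₁) = s/√Sₓₓ = 53.55/√885.2 = 1.79986.
t = 2.039 / 1.79986 = 1.133.
df = n − 2 = 26.
Two-sided p ≈ 0.2676, which is ≥ 0.05, so fail to reject H₀.
The data do not give significant evidence of an association between advertising spend and monthly sales.

t = 1.133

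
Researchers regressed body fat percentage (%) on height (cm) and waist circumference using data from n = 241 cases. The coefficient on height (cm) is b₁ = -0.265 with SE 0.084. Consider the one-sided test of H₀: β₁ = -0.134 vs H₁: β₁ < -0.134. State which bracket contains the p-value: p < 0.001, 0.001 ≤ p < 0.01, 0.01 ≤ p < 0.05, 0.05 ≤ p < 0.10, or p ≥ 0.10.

0.05 ≤ p < 0.10

t = (-0.265 − (-0.134)) / 0.084 = -1.560.
df = n − k − 1 = 241 − 2 − 1 = 238.
One-sided p = P(T_{238} < t) ≈ 0.0601.
So 0.05 ≤ p < 0.10.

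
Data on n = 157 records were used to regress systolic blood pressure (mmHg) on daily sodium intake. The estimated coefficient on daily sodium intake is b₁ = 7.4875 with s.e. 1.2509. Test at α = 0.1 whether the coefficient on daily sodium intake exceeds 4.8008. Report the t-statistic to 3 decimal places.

t = 2.148

H₀: β₁ = 4.8008 vs H₁: β₁ > 4.8008.
t = (b₁ − β₁⁰)/SE = (7.4875 − 4.8008) / 1.2509 = 2.148.
df = n − 2 = 157 − 2 = 155.
One-sided p ≈ 0.0166, which is < 0.1, so reject H₀.
There is evidence that the true slope on daily sodium intake exceeds 4.8008 mmHg per unit.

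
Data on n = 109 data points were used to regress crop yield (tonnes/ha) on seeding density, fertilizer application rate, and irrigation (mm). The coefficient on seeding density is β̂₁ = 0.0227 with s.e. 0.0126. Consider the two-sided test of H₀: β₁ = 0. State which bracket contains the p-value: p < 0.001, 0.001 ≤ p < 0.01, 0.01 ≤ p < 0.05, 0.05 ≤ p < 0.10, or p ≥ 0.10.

t = 0.0227 / 0.0126 = 1.802.
df = n − k − 1 = 109 − 3 − 1 = 105.
Two-sided p = 2·P(T_{105} > |t|) ≈ 0.0745.
So 0.05 ≤ p < 0.10.

0.05 ≤ p < 0.10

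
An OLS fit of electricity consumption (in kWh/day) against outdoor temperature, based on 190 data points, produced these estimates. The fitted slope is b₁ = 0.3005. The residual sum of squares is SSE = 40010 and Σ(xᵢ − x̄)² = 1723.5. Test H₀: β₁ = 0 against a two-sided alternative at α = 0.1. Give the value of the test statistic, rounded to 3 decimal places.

t = 0.855

MSE = SSE/(n − 2) = 40010/188 = 212.819.
SE(b₁) = √(MSE/Sₓₓ) = √(212.819/1723.5) = 0.351398.
t = 0.3005 / 0.351398 = 0.855.
df = n − 2 = 188.
Two-sided p ≈ 0.3936, which is ≥ 0.1, so fail to reject H₀.
The data do not give significant evidence of an association between outdoor temperature and electricity consumption.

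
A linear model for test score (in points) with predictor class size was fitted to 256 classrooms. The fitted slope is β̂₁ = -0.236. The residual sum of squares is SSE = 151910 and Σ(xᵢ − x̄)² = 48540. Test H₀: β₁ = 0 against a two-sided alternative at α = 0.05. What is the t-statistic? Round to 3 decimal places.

MSE = SSE/(n − 2) = 151910/254 = 598.071.
SE(β̂₁) = √(MSE/Sₓₓ) = √(598.071/48540) = 0.111001.
t = -0.236 / 0.111001 = -2.126.
df = n − 2 = 254.
Two-sided p ≈ 0.0345, which is < 0.05, so reject H₀.
There is evidence that class size is associated with test score.

t = -2.126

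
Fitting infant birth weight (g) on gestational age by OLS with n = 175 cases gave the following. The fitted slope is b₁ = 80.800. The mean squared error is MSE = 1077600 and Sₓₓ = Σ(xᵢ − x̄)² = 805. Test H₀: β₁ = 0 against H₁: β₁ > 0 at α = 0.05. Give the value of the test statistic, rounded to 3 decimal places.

SE(b₁) = √(MSE/Sₓₓ) = √(1.0776e+06/805) = 36.5873.
t = 80.800 / 36.5873 = 2.208.
df = n − 2 = 173.
One-sided p ≈ 0.0143, which is < 0.05, so reject H₀.
There is evidence that the true slope on gestational age is positive.

t = 2.208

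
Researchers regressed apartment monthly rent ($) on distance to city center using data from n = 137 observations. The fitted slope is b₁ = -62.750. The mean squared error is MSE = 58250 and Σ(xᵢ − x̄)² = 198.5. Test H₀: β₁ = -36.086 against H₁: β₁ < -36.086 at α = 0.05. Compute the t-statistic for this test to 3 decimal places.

SE(b₁) = √(MSE/Sₓₓ) = √(58250/198.5) = 17.1304.
t = (-62.750 − (-36.086)) / 17.1304 = -1.557.
df = n − 2 = 135.
One-sided p ≈ 0.0610, which is ≥ 0.05, so fail to reject H₀.
The data do not give significant evidence that the true slope on distance to city center is below -36.086 $ per unit.

t = -1.557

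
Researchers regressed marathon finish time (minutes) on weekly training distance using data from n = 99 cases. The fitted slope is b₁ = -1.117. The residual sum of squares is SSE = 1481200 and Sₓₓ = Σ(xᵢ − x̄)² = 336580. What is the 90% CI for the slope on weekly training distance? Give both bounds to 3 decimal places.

(-1.471, -0.763)

MSE = SSE/(n − 2) = 1481200/97 = 15270.1.
SE(b₁) = √(MSE/Sₓₓ) = √(15270.1/336580) = 0.212999.
df = n − 2 = 97.
t* = t_{0.05, 97} = 1.660715.
Margin = t* × SE = 1.660715 × 0.212999 = 0.35373.
CI: -1.117 ± 0.35373 → (-1.471, -0.763).
With 90% confidence, each one-unit increase in weekly training distance is associated with a change of between -1.471 and -0.763 minutes in marathon finish time.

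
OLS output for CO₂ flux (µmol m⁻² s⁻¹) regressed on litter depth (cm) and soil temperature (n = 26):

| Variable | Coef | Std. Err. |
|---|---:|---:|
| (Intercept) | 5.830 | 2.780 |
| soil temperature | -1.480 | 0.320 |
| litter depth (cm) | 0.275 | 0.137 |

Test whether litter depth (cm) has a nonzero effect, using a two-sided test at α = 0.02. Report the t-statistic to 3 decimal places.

t = 2.007

Read off: b = 0.275, SE = 0.137 for litter depth (cm).
H₀: β₁ = 0 vs H₁: β₁ ≠ 0.
t = 0.275 / 0.137 = 2.007.
df = n − k − 1 = 26 − 2 − 1 = 23.
Two-sided p ≈ 0.0566, which is ≥ 0.02, so fail to reject H₀.
The data do not give significant evidence of an association between litter depth (cm) and CO₂ flux, after adjusting for the other predictors.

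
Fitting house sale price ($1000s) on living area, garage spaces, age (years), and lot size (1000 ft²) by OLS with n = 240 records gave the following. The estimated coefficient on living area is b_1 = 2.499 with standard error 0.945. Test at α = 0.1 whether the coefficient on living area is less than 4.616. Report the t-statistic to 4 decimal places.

H₀: β₁ = 4.616 vs H₁: β₁ < 4.616.
t = (b_1 − β₁⁰)/SE = (2.499 − 4.616) / 0.945 = -2.2402.
df = n − k − 1 = 240 − 4 − 1 = 235.
One-sided p ≈ 0.0130, which is < 0.1, so reject H₀.
There is evidence that the true slope on living area is below 4.616 $1000s per unit, holding the other predictors fixed.

t = -2.2402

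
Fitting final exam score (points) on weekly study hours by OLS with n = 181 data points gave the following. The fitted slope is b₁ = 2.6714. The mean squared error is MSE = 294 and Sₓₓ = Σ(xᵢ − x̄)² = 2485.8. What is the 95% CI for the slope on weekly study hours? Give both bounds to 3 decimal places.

(1.993, 3.350)

SE(b₁) = √(MSE/Sₓₓ) = √(294/2485.8) = 0.343907.
df = n − 2 = 179.
t* = t_{0.025, 179} = 1.973305.
Margin = t* × SE = 1.973305 × 0.343907 = 0.67863.
CI: 2.6714 ± 0.67863 → (1.993, 3.350).
With 95% confidence, each one-unit increase in weekly study hours is associated with a change of between 1.993 and 3.350 points in final exam score.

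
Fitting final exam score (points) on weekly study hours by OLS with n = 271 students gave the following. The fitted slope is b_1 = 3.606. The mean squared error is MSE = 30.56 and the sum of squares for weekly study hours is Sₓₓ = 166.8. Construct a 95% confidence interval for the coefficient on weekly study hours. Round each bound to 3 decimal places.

SE(b_1) = √(MSE/Sₓₓ) = √(30.56/166.8) = 0.428034.
df = n − 2 = 269.
t* = t_{0.025, 269} = 1.968822.
Margin = t* × SE = 1.968822 × 0.428034 = 0.84272.
CI: 3.606 ± 0.84272 → (2.763, 4.449).
With 95% confidence, each one-unit increase in weekly study hours is associated with a change of between 2.763 and 4.449 points in final exam score.

(2.763, 4.449)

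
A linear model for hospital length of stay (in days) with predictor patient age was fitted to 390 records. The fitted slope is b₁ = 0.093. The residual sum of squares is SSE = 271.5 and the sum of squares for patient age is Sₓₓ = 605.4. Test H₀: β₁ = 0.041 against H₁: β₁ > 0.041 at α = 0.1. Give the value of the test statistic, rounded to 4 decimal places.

MSE = SSE/(n − 2) = 271.5/388 = 0.699742.
SE(b₁) = √(MSE/Sₓₓ) = √(0.699742/605.4) = 0.0339976.
t = (0.093 − 0.041) / 0.0339976 = 1.5295.
df = n − 2 = 388.
One-sided p ≈ 0.0635, which is < 0.1, so reject H₀.
There is evidence that the true slope on patient age exceeds 0.041 days per unit.

t = 1.5295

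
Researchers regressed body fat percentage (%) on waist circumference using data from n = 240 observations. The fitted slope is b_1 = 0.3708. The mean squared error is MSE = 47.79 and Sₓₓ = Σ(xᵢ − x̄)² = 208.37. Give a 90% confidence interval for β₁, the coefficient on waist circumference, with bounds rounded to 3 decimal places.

(-0.420, 1.162)

SE(b_1) = √(MSE/Sₓₓ) = √(47.79/208.37) = 0.478907.
df = n − 2 = 238.
t* = t_{0.05, 238} = 1.651281.
Margin = t* × SE = 1.651281 × 0.478907 = 0.79081.
CI: 0.3708 ± 0.79081 → (-0.420, 1.162).
With 90% confidence, each one-unit increase in waist circumference is associated with a change of between -0.420 and 1.162 % in body fat percentage.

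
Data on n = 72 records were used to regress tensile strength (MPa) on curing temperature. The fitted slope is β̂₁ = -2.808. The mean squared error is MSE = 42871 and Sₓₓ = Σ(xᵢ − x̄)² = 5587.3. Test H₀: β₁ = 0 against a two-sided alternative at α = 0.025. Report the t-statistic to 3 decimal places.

SE(β̂₁) = √(MSE/Sₓₓ) = √(42871/5587.3) = 2.77001.
t = -2.808 / 2.77001 = -1.014.
df = n − 2 = 70.
Two-sided p ≈ 0.3142, which is ≥ 0.025, so fail to reject H₀.
The data do not give significant evidence of an association between curing temperature and tensile strength.

t = -1.014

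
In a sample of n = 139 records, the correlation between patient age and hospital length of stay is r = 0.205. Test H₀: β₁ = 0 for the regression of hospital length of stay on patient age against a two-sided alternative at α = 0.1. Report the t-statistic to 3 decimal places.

t = 2.452

t = r·√(n − 2)/√(1 − r²) = 0.205·√137/√0.957975 = 2.452.
df = n − 2 = 137.
Two-sided p ≈ 0.0155, which is < 0.1, so reject H₀.
There is evidence of a linear association between patient age and hospital length of stay.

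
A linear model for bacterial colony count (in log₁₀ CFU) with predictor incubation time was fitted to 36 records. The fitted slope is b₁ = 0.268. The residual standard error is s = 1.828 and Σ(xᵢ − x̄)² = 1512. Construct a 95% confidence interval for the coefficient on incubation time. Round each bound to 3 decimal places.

SE(b₁) = s/√Sₓₓ = 1.828/√1512 = 0.0470111.
df = n − 2 = 34.
t* = t_{0.025, 34} = 2.032245.
Margin = t* × SE = 2.032245 × 0.0470111 = 0.09554.
CI: 0.268 ± 0.09554 → (0.172, 0.364).
With 95% confidence, each one-unit increase in incubation time is associated with a change of between 0.172 and 0.364 log₁₀ CFU in bacterial colony count.

(0.172, 0.364)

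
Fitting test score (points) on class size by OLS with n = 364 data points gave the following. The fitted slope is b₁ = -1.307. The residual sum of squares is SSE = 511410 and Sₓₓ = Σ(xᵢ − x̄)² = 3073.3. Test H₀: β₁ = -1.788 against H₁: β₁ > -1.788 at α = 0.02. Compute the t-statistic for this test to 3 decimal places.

t = 0.709

MSE = SSE/(n − 2) = 511410/362 = 1412.73.
SE(b₁) = √(MSE/Sₓₓ) = √(1412.73/3073.3) = 0.677997.
t = (-1.307 − (-1.788)) / 0.677997 = 0.709.
df = n − 2 = 362.
One-sided p ≈ 0.2393, which is ≥ 0.02, so fail to reject H₀.
The data do not give significant evidence that the true slope on class size exceeds -1.788 points per unit.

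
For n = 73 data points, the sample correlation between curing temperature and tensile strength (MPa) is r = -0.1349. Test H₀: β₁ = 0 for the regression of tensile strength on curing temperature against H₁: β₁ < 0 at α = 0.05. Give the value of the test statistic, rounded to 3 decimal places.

t = -1.147

t = r·√(n − 2)/√(1 − r²) = -0.1349·√71/√0.981802 = -1.147.
df = n − 2 = 71.
One-sided p ≈ 0.1276, which is ≥ 0.05, so fail to reject H₀.
The data do not give significant evidence of a linear association between curing temperature and tensile strength.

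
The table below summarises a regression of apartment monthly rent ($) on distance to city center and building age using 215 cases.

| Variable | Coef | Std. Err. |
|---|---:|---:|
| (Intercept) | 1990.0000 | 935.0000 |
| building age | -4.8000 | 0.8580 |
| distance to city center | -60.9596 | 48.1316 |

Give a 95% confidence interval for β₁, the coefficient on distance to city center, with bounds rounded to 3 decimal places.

(-155.837, 33.918)

Read off: b = -60.9596, SE = 48.1316 for distance to city center.
df = n − k − 1 = 215 − 2 − 1 = 212.
t* = t_{0.025, 212} = 1.971217.
Margin = t* × SE = 1.971217 × 48.1316 = 94.87783.
CI: -60.9596 ± 94.87783 → (-155.837, 33.918).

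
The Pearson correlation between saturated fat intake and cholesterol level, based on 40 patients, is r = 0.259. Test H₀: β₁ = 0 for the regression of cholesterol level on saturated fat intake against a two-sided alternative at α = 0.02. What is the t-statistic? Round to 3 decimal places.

t = r·√(n − 2)/√(1 − r²) = 0.259·√38/√0.932919 = 1.653.
df = n − 2 = 38.
Two-sided p ≈ 0.1066, which is ≥ 0.02, so fail to reject H₀.
The data do not give significant evidence of a linear association between saturated fat intake and cholesterol level.

t = 1.653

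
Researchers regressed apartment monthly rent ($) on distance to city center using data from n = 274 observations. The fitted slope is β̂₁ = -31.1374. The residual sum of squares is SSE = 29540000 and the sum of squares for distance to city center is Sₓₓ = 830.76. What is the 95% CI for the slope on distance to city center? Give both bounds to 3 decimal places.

(-53.647, -8.628)

MSE = SSE/(n − 2) = 29540000/272 = 108603.
SE(β̂₁) = √(MSE/Sₓₓ) = √(108603/830.76) = 11.4336.
df = n − 2 = 272.
t* = t_{0.025, 272} = 1.968724.
Margin = t* × SE = 1.968724 × 11.4336 = 22.50960.
CI: -31.1374 ± 22.50960 → (-53.647, -8.628).
With 95% confidence, each one-unit increase in distance to city center is associated with a change of between -53.647 and -8.628 $ in apartment monthly rent.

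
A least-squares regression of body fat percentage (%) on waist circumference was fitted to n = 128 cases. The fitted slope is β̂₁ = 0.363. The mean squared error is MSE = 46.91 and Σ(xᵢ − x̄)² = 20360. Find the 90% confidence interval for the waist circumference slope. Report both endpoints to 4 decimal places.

(0.2835, 0.4425)

SE(β̂₁) = √(MSE/Sₓₓ) = √(46.91/20360) = 0.0480003.
df = n − 2 = 126.
t* = t_{0.05, 126} = 1.657037.
Margin = t* × SE = 1.657037 × 0.0480003 = 0.079538.
CI: 0.363 ± 0.079538 → (0.2835, 0.4425).
With 90% confidence, each one-unit increase in waist circumference is associated with a change of between 0.2835 and 0.4425 % in body fat percentage.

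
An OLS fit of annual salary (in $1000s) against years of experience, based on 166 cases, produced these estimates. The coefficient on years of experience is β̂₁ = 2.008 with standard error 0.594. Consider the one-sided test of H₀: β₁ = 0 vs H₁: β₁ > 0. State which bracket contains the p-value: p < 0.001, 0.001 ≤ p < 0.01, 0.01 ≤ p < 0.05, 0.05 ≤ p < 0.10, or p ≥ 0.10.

p < 0.001

t = 2.008 / 0.594 = 3.380.
df = n − 2 = 166 − 2 = 164.
One-sided p = P(T_{164} > t) ≈ 0.0005.
So p < 0.001.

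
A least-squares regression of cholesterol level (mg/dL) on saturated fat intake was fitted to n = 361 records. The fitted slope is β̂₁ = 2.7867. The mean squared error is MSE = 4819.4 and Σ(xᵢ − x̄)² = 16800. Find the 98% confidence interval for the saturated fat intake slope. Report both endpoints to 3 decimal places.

(1.535, 4.038)

SE(β̂₁) = √(MSE/Sₓₓ) = √(4819.4/16800) = 0.535602.
df = n − 2 = 359.
t* = t_{0.01, 359} = 2.33678.
Margin = t* × SE = 2.33678 × 0.535602 = 1.25158.
CI: 2.7867 ± 1.25158 → (1.535, 4.038).
With 98% confidence, each one-unit increase in saturated fat intake is associated with a change of between 1.535 and 4.038 mg/dL in cholesterol level.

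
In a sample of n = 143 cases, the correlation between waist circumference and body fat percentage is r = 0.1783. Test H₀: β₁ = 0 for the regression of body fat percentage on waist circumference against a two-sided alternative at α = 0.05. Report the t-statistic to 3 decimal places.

t = r·√(n − 2)/√(1 − r²) = 0.1783·√141/√0.968209 = 2.152.
df = n − 2 = 141.
Two-sided p ≈ 0.0331, which is < 0.05, so reject H₀.
There is evidence of a linear association between waist circumference and body fat percentage.

t = 2.152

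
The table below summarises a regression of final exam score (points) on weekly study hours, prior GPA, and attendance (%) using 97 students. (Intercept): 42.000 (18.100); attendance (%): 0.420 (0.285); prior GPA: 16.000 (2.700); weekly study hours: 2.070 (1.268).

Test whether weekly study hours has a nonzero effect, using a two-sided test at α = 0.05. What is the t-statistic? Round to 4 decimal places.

Read off: b = 2.070, SE = 1.268 for weekly study hours.
H₀: β₁ = 0 vs H₁: β₁ ≠ 0.
t = 2.070 / 1.268 = 1.6325.
df = n − k − 1 = 97 − 3 − 1 = 93.
Two-sided p ≈ 0.1060, which is ≥ 0.05, so fail to reject H₀.
The data do not give significant evidence of an association between weekly study hours and final exam score, after adjusting for the other predictors.

t = 1.6325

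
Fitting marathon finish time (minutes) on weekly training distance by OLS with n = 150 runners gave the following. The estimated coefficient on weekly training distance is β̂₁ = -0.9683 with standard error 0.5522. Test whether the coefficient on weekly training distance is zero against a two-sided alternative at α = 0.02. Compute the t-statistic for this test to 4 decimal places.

H₀: β₁ = 0 vs H₁: β₁ ≠ 0.
t = (β̂₁ − β₁⁰)/SE = -0.9683 / 0.5522 = -1.7535.
df = n − 2 = 150 − 2 = 148.
Two-sided p ≈ 0.0816, which is ≥ 0.02, so fail to reject H₀.
The data do not give significant evidence of an association between weekly training distance and marathon finish time.

t = -1.7535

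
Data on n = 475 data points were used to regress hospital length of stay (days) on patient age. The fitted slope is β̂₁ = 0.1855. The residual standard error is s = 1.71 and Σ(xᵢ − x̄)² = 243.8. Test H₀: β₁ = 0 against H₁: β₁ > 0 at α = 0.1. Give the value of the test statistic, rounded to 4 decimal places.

SE(β̂₁) = s/√Sₓₓ = 1.71/√243.8 = 0.109516.
t = 0.1855 / 0.109516 = 1.6938.
df = n − 2 = 473.
One-sided p ≈ 0.0455, which is < 0.1, so reject H₀.
There is evidence that the true slope on patient age is positive.

t = 1.6938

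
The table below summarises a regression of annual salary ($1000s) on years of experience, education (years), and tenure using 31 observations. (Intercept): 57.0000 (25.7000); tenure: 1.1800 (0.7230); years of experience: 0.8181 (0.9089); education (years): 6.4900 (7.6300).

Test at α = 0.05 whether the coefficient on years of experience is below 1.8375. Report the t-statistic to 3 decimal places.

t = -1.122

Read off: b = 0.8181, SE = 0.9089 for years of experience.
H₀: β₁ = 1.8375 vs H₁: β₁ < 1.8375.
t = (0.8181 − 1.8375) / 0.9089 = -1.122.
df = n − k − 1 = 31 − 3 − 1 = 27.
One-sided p ≈ 0.1360, which is ≥ 0.05, so fail to reject H₀.
The data do not give significant evidence that the true slope on years of experience is below 1.8375 $1000s per unit, holding the other predictors fixed.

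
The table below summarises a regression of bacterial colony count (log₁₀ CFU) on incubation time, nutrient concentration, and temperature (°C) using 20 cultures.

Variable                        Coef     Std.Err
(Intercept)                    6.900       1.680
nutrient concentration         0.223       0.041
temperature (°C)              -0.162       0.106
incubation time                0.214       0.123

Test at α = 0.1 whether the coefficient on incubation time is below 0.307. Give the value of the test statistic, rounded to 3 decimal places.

t = -0.756

Read off: b = 0.214, SE = 0.123 for incubation time.
H₀: β₁ = 0.307 vs H₁: β₁ < 0.307.
t = (0.214 − 0.307) / 0.123 = -0.756.
df = n − k − 1 = 20 − 3 − 1 = 16.
One-sided p ≈ 0.2303, which is ≥ 0.1, so fail to reject H₀.
The data do not give significant evidence that the true slope on incubation time is below 0.307 log₁₀ CFU per unit, holding the other predictors fixed.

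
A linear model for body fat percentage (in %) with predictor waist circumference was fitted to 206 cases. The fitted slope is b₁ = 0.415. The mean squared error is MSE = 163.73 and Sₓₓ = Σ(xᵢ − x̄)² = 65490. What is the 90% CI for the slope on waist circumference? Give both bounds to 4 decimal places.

SE(b₁) = √(MSE/Sₓₓ) = √(163.73/65490) = 0.0500008.
df = n − 2 = 204.
t* = t_{0.05, 204} = 1.652357.
Margin = t* × SE = 1.652357 × 0.0500008 = 0.082619.
CI: 0.415 ± 0.082619 → (0.3324, 0.4976).
With 90% confidence, each one-unit increase in waist circumference is associated with a change of between 0.3324 and 0.4976 % in body fat percentage.

(0.3324, 0.4976)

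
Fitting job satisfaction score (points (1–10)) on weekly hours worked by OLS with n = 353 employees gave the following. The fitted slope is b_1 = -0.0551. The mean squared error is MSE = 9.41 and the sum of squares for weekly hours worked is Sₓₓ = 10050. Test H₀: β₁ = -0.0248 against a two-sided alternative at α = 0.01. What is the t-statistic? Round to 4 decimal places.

t = -0.9902

SE(b_1) = √(MSE/Sₓₓ) = √(9.41/10050) = 0.0305993.
t = (-0.0551 − (-0.0248)) / 0.0305993 = -0.9902.
df = n − 2 = 351.
Two-sided p ≈ 0.3227, which is ≥ 0.01, so fail to reject H₀.
The data are consistent with a true slope of -0.0248 points (1–10) per unit of weekly hours worked.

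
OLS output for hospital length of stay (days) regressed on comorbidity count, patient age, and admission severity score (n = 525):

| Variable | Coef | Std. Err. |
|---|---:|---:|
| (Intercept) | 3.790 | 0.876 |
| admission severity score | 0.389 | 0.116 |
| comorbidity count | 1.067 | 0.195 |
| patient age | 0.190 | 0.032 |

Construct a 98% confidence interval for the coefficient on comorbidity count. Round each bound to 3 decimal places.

(0.612, 1.522)

Read off: b = 1.067, SE = 0.195 for comorbidity count.
df = n − k − 1 = 525 − 3 − 1 = 521.
t* = t_{0.01, 521} = 2.333527.
Margin = t* × SE = 2.333527 × 0.195 = 0.45504.
CI: 1.067 ± 0.45504 → (0.612, 1.522).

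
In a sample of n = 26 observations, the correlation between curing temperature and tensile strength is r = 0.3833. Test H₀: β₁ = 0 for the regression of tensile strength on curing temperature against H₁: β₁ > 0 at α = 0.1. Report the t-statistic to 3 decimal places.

t = r·√(n − 2)/√(1 − r²) = 0.3833·√24/√0.853081 = 2.033.
df = n − 2 = 24.
One-sided p ≈ 0.0266, which is < 0.1, so reject H₀.
There is evidence of a linear association between curing temperature and tensile strength.

t = 2.033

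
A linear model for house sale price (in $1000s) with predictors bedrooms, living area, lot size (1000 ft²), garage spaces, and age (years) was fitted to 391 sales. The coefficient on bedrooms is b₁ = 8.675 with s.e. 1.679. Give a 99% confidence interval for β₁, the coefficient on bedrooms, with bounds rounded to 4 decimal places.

(4.3286, 13.0214)

df = n − k − 1 = 391 − 5 − 1 = 385.
t* = t_{0.005, 385} = 2.588659.
Margin = t* × SE = 2.588659 × 1.679 = 4.346359.
CI: 8.675 ± 4.346359 → (4.3286, 13.0214).
With 99% confidence, each one-unit increase in bedrooms is associated with a change of between 4.3286 and 13.0214 $1000s in house sale price, holding the other predictors fixed.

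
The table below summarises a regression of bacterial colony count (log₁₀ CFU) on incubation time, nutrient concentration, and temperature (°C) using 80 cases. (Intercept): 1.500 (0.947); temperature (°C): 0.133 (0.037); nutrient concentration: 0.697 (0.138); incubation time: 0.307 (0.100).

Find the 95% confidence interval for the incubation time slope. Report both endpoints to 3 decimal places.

(0.108, 0.506)

Read off: b = 0.307, SE = 0.100 for incubation time.
df = n − k − 1 = 80 − 3 − 1 = 76.
t* = t_{0.025, 76} = 1.991673.
Margin = t* × SE = 1.991673 × 0.100 = 0.19917.
CI: 0.307 ± 0.19917 → (0.108, 0.506).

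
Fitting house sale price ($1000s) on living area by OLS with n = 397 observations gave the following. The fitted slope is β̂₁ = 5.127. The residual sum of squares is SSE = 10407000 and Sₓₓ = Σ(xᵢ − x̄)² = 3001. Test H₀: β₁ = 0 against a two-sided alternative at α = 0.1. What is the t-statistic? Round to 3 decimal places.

t = 1.730

MSE = SSE/(n − 2) = 10407000/395 = 26346.8.
SE(β̂₁) = √(MSE/Sₓₓ) = √(26346.8/3001) = 2.963.
t = 5.127 / 2.963 = 1.730.
df = n − 2 = 395.
Two-sided p ≈ 0.0844, which is < 0.1, so reject H₀.
There is evidence that living area is associated with house sale price.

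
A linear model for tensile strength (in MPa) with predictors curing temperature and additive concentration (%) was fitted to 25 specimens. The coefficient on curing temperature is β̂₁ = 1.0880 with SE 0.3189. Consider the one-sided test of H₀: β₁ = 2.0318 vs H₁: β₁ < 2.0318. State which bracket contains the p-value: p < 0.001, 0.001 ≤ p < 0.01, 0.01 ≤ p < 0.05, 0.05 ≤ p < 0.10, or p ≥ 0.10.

0.001 ≤ p < 0.01

t = (1.0880 − 2.0318) / 0.3189 = -2.960.
df = n − k − 1 = 25 − 2 − 1 = 22.
One-sided p = P(T_{22} < t) ≈ 0.0036.
So 0.001 ≤ p < 0.01.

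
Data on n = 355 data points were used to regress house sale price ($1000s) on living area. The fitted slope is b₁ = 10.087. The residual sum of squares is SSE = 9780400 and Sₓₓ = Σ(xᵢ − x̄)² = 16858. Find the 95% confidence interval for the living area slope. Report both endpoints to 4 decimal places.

MSE = SSE/(n − 2) = 9780400/353 = 27706.5.
SE(b₁) = √(MSE/Sₓₓ) = √(27706.5/16858) = 1.282.
df = n − 2 = 353.
t* = t_{0.025, 353} = 1.966707.
Margin = t* × SE = 1.966707 × 1.282 = 2.521318.
CI: 10.087 ± 2.521318 → (7.5657, 12.6083).
With 95% confidence, each one-unit increase in living area is associated with a change of between 7.5657 and 12.6083 $1000s in house sale price.

(7.5657, 12.6083)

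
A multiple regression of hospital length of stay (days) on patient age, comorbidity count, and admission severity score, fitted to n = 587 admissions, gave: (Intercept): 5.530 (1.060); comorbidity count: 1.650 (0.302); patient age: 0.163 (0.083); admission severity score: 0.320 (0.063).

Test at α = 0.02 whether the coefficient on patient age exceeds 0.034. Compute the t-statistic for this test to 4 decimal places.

Read off: b = 0.163, SE = 0.083 for patient age.
H₀: β₁ = 0.034 vs H₁: β₁ > 0.034.
t = (0.163 − 0.034) / 0.083 = 1.5542.
df = n − k − 1 = 587 − 3 − 1 = 583.
One-sided p ≈ 0.0603, which is ≥ 0.02, so fail to reject H₀.
The data do not give significant evidence that the true slope on patient age exceeds 0.034 days per unit, holding the other predictors fixed.

t = 1.5542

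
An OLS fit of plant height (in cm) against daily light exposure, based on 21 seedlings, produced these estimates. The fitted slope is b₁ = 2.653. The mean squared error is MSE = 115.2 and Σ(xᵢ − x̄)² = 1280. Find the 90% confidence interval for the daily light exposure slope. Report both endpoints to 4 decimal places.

SE(b₁) = √(MSE/Sₓₓ) = √(115.2/1280) = 0.3.
df = n − 2 = 19.
t* = t_{0.05, 19} = 1.729133.
Margin = t* × SE = 1.729133 × 0.3 = 0.518740.
CI: 2.653 ± 0.518740 → (2.1343, 3.1717).
With 90% confidence, each one-unit increase in daily light exposure is associated with a change of between 2.1343 and 3.1717 cm in plant height.

(2.1343, 3.1717)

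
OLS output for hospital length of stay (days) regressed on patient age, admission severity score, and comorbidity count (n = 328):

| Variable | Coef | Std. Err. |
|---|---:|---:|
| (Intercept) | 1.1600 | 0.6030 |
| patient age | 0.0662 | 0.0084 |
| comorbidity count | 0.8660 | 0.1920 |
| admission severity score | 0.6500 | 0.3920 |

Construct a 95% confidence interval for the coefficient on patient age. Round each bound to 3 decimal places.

Read off: b = 0.0662, SE = 0.0084 for patient age.
df = n − k − 1 = 328 − 3 − 1 = 324.
t* = t_{0.025, 324} = 1.967313.
Margin = t* × SE = 1.967313 × 0.0084 = 0.01653.
CI: 0.0662 ± 0.01653 → (0.050, 0.083).

(0.050, 0.083)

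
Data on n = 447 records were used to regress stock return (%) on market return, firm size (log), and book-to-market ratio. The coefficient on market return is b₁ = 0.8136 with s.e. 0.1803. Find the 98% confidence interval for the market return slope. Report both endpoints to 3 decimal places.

(0.393, 1.235)

df = n − k − 1 = 447 − 3 − 1 = 443.
t* = t_{0.01, 443} = 2.334795.
Margin = t* × SE = 2.334795 × 0.1803 = 0.42096.
CI: 0.8136 ± 0.42096 → (0.393, 1.235).
With 98% confidence, each one-unit increase in market return is associated with a change of between 0.393 and 1.235 % in stock return, holding the other predictors fixed.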